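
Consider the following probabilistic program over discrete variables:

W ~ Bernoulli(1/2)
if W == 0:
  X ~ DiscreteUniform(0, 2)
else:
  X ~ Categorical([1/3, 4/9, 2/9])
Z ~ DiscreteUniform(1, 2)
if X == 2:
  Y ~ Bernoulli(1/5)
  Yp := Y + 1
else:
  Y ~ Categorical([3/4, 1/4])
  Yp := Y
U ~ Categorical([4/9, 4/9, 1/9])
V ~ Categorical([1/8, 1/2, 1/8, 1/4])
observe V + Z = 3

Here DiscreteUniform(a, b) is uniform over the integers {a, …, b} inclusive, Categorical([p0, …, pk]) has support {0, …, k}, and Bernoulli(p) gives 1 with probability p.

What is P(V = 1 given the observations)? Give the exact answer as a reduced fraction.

P(V = 1 | obs) = 4/5

Enumerate traces; 72 have nonzero weight after conditioning:
  (W=0, X=0, Z=1, Y=0, U=0, V=2) weight 1/288
  (W=0, X=0, Z=1, Y=0, U=1, V=2) weight 1/288
  (W=0, X=0, Z=1, Y=0, U=2, V=2) weight 1/1152
  (W=0, X=0, Z=1, Y=1, U=0, V=2) weight 1/864
  (W=0, X=0, Z=1, Y=1, U=1, V=2) weight 1/864
  (W=0, X=0, Z=1, Y=1, U=2, V=2) weight 1/3456
  (W=0, X=0, Z=2, Y=0, U=0, V=1) weight 1/72
  (W=0, X=0, Z=2, Y=0, U=1, V=1) weight 1/72
  … 64 more
Group by V:
  weight(V=1) = 1/4
  weight(V=2) = 1/16
Total weight = 1/4 + 1/16 = 5/16
P(V=1 | obs) = 1/4 / 5/16 = 4/5
P(V=2 | obs) = 1/16 / 5/16 = 1/5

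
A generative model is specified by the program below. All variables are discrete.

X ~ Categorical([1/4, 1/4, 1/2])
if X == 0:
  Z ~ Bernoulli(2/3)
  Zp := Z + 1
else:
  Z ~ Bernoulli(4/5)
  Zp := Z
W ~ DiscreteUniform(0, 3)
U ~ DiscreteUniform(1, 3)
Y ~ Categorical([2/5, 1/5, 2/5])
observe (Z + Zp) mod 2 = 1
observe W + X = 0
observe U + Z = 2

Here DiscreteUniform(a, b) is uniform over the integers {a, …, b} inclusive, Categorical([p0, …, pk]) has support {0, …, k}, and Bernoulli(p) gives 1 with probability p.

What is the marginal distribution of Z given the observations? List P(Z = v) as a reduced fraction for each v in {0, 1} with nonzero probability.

P(Z=0) = 1/3, P(Z=1) = 2/3

Enumerate traces; 6 have nonzero weight after conditioning:
  (X=0, Z=0, W=0, U=2, Y=0) weight 1/360
  (X=0, Z=0, W=0, U=2, Y=1) weight 1/720
  (X=0, Z=0, W=0, U=2, Y=2) weight 1/360
  (X=0, Z=1, W=0, U=1, Y=0) weight 1/180
  (X=0, Z=1, W=0, U=1, Y=1) weight 1/360
  (X=0, Z=1, W=0, U=1, Y=2) weight 1/180
Group by Z:
  weight(Z=0) = 1/144
  weight(Z=1) = 1/72
Total weight = 1/144 + 1/72 = 1/48
P(Z=0 | obs) = 1/144 / 1/48 = 1/3
P(Z=1 | obs) = 1/72 / 1/48 = 2/3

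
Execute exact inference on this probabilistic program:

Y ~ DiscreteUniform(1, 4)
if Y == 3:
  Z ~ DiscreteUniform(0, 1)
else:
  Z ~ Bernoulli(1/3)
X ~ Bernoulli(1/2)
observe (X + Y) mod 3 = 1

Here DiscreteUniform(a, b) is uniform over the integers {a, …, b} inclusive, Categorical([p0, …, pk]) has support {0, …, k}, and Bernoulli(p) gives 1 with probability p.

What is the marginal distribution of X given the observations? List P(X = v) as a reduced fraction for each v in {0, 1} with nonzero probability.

Enumerate traces; 6 have nonzero weight after conditioning:
  (Y=1, Z=0, X=0) weight 1/12
  (Y=1, Z=1, X=0) weight 1/24
  (Y=3, Z=0, X=1) weight 1/16
  (Y=3, Z=1, X=1) weight 1/16
  (Y=4, Z=0, X=0) weight 1/12
  (Y=4, Z=1, X=0) weight 1/24
Group by X:
  weight(X=0) = 1/4
  weight(X=1) = 1/8
Total weight = 1/4 + 1/8 = 3/8
P(X=0 | obs) = 1/4 / 3/8 = 2/3
P(X=1 | obs) = 1/8 / 3/8 = 1/3

P(X=0) = 2/3, P(X=1) = 1/3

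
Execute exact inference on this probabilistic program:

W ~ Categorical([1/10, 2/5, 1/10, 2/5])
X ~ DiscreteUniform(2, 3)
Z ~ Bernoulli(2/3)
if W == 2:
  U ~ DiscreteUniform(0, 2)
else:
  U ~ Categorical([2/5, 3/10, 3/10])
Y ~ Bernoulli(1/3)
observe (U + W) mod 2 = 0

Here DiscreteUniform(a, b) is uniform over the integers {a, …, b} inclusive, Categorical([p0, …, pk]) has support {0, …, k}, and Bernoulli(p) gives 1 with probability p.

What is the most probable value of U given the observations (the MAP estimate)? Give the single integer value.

Enumerate traces; 48 have nonzero weight after conditioning:
  (W=0, X=2, Z=0, U=0, Y=0) weight 1/225
  (W=0, X=2, Z=0, U=0, Y=1) weight 1/450
  (W=0, X=2, Z=0, U=2, Y=0) weight 1/300
  (W=0, X=2, Z=0, U=2, Y=1) weight 1/600
  (W=0, X=2, Z=1, U=0, Y=0) weight 2/225
  (W=0, X=2, Z=1, U=0, Y=1) weight 1/225
  (W=0, X=2, Z=1, U=2, Y=0) weight 1/150
  (W=0, X=2, Z=1, U=2, Y=1) weight 1/300
  (W=1, X=2, Z=0, U=1, Y=0) weight 1/75
  … 39 more
Group by U:
  weight(U=0) = 11/150
  weight(U=1) = 6/25
  weight(U=2) = 19/300
Total weight = 11/150 + 6/25 + 19/300 = 113/300
P(U=0 | obs) = 11/150 / 113/300 = 22/113
P(U=1 | obs) = 6/25 / 113/300 = 72/113
P(U=2 | obs) = 19/300 / 113/300 = 19/113
argmax = 1

argmax_v P(U = v | obs) = 1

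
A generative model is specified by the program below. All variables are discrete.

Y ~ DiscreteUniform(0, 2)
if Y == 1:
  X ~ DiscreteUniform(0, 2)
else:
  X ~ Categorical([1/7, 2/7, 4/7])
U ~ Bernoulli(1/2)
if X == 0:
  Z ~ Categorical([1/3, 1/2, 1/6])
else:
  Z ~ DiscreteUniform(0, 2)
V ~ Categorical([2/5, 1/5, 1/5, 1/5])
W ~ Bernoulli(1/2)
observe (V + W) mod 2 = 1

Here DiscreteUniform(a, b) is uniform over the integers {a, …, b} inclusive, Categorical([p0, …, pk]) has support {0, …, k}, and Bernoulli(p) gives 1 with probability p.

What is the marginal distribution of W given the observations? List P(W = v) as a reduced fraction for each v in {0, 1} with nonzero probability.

Enumerate traces; 216 have nonzero weight after conditioning:
  (Y=0, X=0, U=0, Z=0, V=0, W=1) weight 1/630
  (Y=0, X=0, U=0, Z=0, V=1, W=0) weight 1/1260
  (Y=0, X=0, U=0, Z=0, V=2, W=1) weight 1/1260
  (Y=0, X=0, U=0, Z=0, V=3, W=0) weight 1/1260
  (Y=0, X=0, U=0, Z=1, V=0, W=1) weight 1/420
  (Y=0, X=0, U=0, Z=1, V=1, W=0) weight 1/840
  (Y=0, X=0, U=0, Z=1, V=2, W=1) weight 1/840
  (Y=0, X=0, U=0, Z=1, V=3, W=0) weight 1/840
  … 208 more
Group by W:
  weight(W=0) = 1/5
  weight(W=1) = 3/10
Total weight = 1/5 + 3/10 = 1/2
P(W=0 | obs) = 1/5 / 1/2 = 2/5
P(W=1 | obs) = 3/10 / 1/2 = 3/5

P(W=0) = 2/5, P(W=1) = 3/5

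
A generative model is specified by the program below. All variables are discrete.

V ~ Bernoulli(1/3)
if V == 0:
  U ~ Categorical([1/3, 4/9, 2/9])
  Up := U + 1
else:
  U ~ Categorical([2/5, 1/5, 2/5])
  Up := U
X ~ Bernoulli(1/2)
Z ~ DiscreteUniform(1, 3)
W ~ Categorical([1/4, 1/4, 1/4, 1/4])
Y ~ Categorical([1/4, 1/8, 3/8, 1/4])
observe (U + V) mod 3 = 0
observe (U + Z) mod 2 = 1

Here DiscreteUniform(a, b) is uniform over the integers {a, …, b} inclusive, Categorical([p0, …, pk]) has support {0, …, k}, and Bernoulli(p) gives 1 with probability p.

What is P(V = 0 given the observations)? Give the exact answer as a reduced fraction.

P(V = 0 | obs) = 5/8

Enumerate traces; 128 have nonzero weight after conditioning:
  (V=0, U=0, X=0, Z=1, W=0, Y=0) weight 1/432
  (V=0, U=0, X=0, Z=1, W=0, Y=1) weight 1/864
  (V=0, U=0, X=0, Z=1, W=0, Y=2) weight 1/288
  (V=0, U=0, X=0, Z=1, W=0, Y=3) weight 1/432
  (V=0, U=0, X=0, Z=1, W=1, Y=0) weight 1/432
  (V=0, U=0, X=0, Z=1, W=1, Y=1) weight 1/864
  (V=0, U=0, X=0, Z=1, W=1, Y=2) weight 1/288
  (V=0, U=0, X=0, Z=1, W=1, Y=3) weight 1/432
  (V=1, U=2, X=0, Z=1, W=0, Y=0) weight 1/720
  … 119 more
Group by V:
  weight(V=0) = 4/27
  weight(V=1) = 4/45
Total weight = 4/27 + 4/45 = 32/135
P(V=0 | obs) = 4/27 / 32/135 = 5/8
P(V=1 | obs) = 4/45 / 32/135 = 3/8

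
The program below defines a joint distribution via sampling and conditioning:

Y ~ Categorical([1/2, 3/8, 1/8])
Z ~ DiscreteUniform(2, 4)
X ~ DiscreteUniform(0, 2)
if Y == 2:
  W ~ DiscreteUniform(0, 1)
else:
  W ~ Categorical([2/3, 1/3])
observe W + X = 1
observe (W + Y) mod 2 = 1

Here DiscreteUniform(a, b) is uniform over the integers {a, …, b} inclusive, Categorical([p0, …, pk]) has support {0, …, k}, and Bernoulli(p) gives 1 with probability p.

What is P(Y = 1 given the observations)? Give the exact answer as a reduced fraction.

Enumerate traces; 9 have nonzero weight after conditioning:
  (Y=0, Z=2, X=0, W=1) weight 1/54
  (Y=0, Z=3, X=0, W=1) weight 1/54
  (Y=0, Z=4, X=0, W=1) weight 1/54
  (Y=1, Z=2, X=1, W=0) weight 1/36
  (Y=1, Z=3, X=1, W=0) weight 1/36
  (Y=1, Z=4, X=1, W=0) weight 1/36
  (Y=2, Z=2, X=0, W=1) weight 1/144
  (Y=2, Z=3, X=0, W=1) weight 1/144
  … 1 more
Group by Y:
  weight(Y=0) = 1/18
  weight(Y=1) = 1/12
  weight(Y=2) = 1/48
Total weight = 1/18 + 1/12 + 1/48 = 23/144
P(Y=0 | obs) = 1/18 / 23/144 = 8/23
P(Y=1 | obs) = 1/12 / 23/144 = 12/23
P(Y=2 | obs) = 1/48 / 23/144 = 3/23

P(Y = 1 | obs) = 12/23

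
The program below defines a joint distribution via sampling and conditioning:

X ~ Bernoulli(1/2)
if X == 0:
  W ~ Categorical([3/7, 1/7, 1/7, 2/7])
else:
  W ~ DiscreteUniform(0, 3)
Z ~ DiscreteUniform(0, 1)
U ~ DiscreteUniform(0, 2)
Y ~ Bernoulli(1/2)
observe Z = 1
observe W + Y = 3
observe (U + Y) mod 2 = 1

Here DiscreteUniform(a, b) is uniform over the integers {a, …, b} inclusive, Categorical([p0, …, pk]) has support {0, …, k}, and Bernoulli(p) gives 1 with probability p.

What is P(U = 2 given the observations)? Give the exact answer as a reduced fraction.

Enumerate traces; 6 have nonzero weight after conditioning:
  (X=0, W=2, Z=1, U=0, Y=1) weight 1/168
  (X=0, W=2, Z=1, U=2, Y=1) weight 1/168
  (X=0, W=3, Z=1, U=1, Y=0) weight 1/84
  (X=1, W=2, Z=1, U=0, Y=1) weight 1/96
  (X=1, W=2, Z=1, U=2, Y=1) weight 1/96
  (X=1, W=3, Z=1, U=1, Y=0) weight 1/96
Group by U:
  weight(U=0) = 11/672
  weight(U=1) = 5/224
  weight(U=2) = 11/672
Total weight = 11/672 + 5/224 + 11/672 = 37/672
P(U=0 | obs) = 11/672 / 37/672 = 11/37
P(U=1 | obs) = 5/224 / 37/672 = 15/37
P(U=2 | obs) = 11/672 / 37/672 = 11/37

P(U = 2 | obs) = 11/37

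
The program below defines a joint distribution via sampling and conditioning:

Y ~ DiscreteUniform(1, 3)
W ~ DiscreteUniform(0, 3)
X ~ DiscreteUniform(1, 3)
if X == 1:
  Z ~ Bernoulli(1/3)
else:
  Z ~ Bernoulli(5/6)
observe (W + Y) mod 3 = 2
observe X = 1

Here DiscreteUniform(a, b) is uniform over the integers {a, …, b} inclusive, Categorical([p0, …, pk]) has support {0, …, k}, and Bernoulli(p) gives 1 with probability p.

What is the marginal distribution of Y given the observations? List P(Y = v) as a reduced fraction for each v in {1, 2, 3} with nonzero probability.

P(Y=1) = 1/4, P(Y=2) = 1/2, P(Y=3) = 1/4

Enumerate traces; 8 have nonzero weight after conditioning:
  (Y=1, W=1, X=1, Z=0) weight 1/54
  (Y=1, W=1, X=1, Z=1) weight 1/108
  (Y=2, W=0, X=1, Z=0) weight 1/54
  (Y=2, W=0, X=1, Z=1) weight 1/108
  (Y=2, W=3, X=1, Z=0) weight 1/54
  (Y=2, W=3, X=1, Z=1) weight 1/108
  (Y=3, W=2, X=1, Z=0) weight 1/54
  (Y=3, W=2, X=1, Z=1) weight 1/108
Group by Y:
  weight(Y=1) = 1/36
  weight(Y=2) = 1/18
  weight(Y=3) = 1/36
Total weight = 1/36 + 1/18 + 1/36 = 1/9
P(Y=1 | obs) = 1/36 / 1/9 = 1/4
P(Y=2 | obs) = 1/18 / 1/9 = 1/2
P(Y=3 | obs) = 1/36 / 1/9 = 1/4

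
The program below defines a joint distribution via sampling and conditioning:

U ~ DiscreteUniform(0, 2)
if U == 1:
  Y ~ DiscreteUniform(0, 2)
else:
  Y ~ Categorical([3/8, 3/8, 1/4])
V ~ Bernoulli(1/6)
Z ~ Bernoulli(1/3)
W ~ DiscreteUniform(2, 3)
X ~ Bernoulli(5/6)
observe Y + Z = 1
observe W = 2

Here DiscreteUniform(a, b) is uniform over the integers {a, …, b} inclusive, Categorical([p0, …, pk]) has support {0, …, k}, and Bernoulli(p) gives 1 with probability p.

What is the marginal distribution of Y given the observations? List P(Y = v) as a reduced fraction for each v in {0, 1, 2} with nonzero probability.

Enumerate traces; 24 have nonzero weight after conditioning:
  (U=0, Y=0, V=0, Z=1, W=2, X=0) weight 5/1728
  (U=0, Y=0, V=0, Z=1, W=2, X=1) weight 25/1728
  (U=0, Y=0, V=1, Z=1, W=2, X=0) weight 1/1728
  (U=0, Y=0, V=1, Z=1, W=2, X=1) weight 5/1728
  (U=0, Y=1, V=0, Z=0, W=2, X=0) weight 5/864
  (U=0, Y=1, V=0, Z=0, W=2, X=1) weight 25/864
  (U=0, Y=1, V=1, Z=0, W=2, X=0) weight 1/864
  (U=0, Y=1, V=1, Z=0, W=2, X=1) weight 5/864
  … 16 more
Group by Y:
  weight(Y=0) = 13/216
  weight(Y=1) = 13/108
Total weight = 13/216 + 13/108 = 13/72
P(Y=0 | obs) = 13/216 / 13/72 = 1/3
P(Y=1 | obs) = 13/108 / 13/72 = 2/3

P(Y=0) = 1/3, P(Y=1) = 2/3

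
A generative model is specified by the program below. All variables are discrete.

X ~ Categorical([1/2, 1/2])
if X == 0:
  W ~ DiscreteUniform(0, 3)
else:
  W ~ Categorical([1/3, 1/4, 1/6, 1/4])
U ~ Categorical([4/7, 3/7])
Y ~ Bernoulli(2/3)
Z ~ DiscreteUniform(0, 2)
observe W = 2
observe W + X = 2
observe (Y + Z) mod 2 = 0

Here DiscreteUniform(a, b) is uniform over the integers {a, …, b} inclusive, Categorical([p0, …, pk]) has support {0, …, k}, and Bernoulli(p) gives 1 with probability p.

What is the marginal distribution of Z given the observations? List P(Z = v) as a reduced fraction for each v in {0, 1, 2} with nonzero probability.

Enumerate traces; 6 have nonzero weight after conditioning:
  (X=0, W=2, U=0, Y=0, Z=0) weight 1/126
  (X=0, W=2, U=0, Y=0, Z=2) weight 1/126
  (X=0, W=2, U=0, Y=1, Z=1) weight 1/63
  (X=0, W=2, U=1, Y=0, Z=0) weight 1/168
  (X=0, W=2, U=1, Y=0, Z=2) weight 1/168
  (X=0, W=2, U=1, Y=1, Z=1) weight 1/84
Group by Z:
  weight(Z=0) = 1/72
  weight(Z=1) = 1/36
  weight(Z=2) = 1/72
Total weight = 1/72 + 1/36 + 1/72 = 1/18
P(Z=0 | obs) = 1/72 / 1/18 = 1/4
P(Z=1 | obs) = 1/36 / 1/18 = 1/2
P(Z=2 | obs) = 1/72 / 1/18 = 1/4

P(Z=0) = 1/4, P(Z=1) = 1/2, P(Z=2) = 1/4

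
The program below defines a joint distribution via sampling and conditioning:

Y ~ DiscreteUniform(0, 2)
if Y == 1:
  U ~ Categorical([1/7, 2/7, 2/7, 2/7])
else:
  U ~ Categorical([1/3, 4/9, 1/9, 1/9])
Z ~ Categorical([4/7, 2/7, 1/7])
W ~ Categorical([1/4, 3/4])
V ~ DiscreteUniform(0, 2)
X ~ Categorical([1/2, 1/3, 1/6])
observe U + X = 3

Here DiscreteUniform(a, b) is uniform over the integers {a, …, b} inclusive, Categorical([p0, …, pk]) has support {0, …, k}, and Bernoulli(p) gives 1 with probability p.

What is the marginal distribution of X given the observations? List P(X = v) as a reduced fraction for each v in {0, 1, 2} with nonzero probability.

Enumerate traces; 162 have nonzero weight after conditioning:
  (Y=0, U=1, Z=0, W=0, V=0, X=2) weight 2/1701
  (Y=0, U=1, Z=0, W=0, V=1, X=2) weight 2/1701
  (Y=0, U=1, Z=0, W=0, V=2, X=2) weight 2/1701
  (Y=0, U=1, Z=0, W=1, V=0, X=2) weight 2/567
  (Y=0, U=1, Z=0, W=1, V=1, X=2) weight 2/567
  (Y=0, U=1, Z=0, W=1, V=2, X=2) weight 2/567
  (Y=0, U=1, Z=1, W=0, V=0, X=2) weight 1/1701
  (Y=0, U=1, Z=1, W=0, V=1, X=2) weight 1/1701
  (Y=0, U=2, Z=0, W=0, V=0, X=1) weight 1/1701
  (Y=0, U=3, Z=0, W=0, V=0, X=0) weight 1/1134
  … 152 more
Group by X:
  weight(X=0) = 16/189
  weight(X=1) = 32/567
  weight(X=2) = 37/567
Total weight = 16/189 + 32/567 + 37/567 = 13/63
P(X=0 | obs) = 16/189 / 13/63 = 16/39
P(X=1 | obs) = 32/567 / 13/63 = 32/117
P(X=2 | obs) = 37/567 / 13/63 = 37/117

P(X=0) = 16/39, P(X=1) = 32/117, P(X=2) = 37/117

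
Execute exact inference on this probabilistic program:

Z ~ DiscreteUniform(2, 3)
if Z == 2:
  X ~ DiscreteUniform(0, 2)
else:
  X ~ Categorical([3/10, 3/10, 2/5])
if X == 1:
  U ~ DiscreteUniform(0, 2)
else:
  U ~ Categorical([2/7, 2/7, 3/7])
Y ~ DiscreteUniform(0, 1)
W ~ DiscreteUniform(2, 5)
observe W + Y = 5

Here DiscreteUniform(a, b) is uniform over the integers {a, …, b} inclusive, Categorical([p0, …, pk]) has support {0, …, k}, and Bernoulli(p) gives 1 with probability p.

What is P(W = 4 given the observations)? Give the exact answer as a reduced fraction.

Enumerate traces; 36 have nonzero weight after conditioning:
  (Z=2, X=0, U=0, Y=0, W=5) weight 1/168
  (Z=2, X=0, U=0, Y=1, W=4) weight 1/168
  (Z=2, X=0, U=1, Y=0, W=5) weight 1/168
  (Z=2, X=0, U=1, Y=1, W=4) weight 1/168
  (Z=2, X=0, U=2, Y=0, W=5) weight 1/112
  (Z=2, X=0, U=2, Y=1, W=4) weight 1/112
  (Z=2, X=1, U=0, Y=0, W=5) weight 1/144
  (Z=2, X=1, U=0, Y=1, W=4) weight 1/144
  … 28 more
Group by W:
  weight(W=4) = 1/8
  weight(W=5) = 1/8
Total weight = 1/8 + 1/8 = 1/4
P(W=4 | obs) = 1/8 / 1/4 = 1/2
P(W=5 | obs) = 1/8 / 1/4 = 1/2

P(W = 4 | obs) = 1/2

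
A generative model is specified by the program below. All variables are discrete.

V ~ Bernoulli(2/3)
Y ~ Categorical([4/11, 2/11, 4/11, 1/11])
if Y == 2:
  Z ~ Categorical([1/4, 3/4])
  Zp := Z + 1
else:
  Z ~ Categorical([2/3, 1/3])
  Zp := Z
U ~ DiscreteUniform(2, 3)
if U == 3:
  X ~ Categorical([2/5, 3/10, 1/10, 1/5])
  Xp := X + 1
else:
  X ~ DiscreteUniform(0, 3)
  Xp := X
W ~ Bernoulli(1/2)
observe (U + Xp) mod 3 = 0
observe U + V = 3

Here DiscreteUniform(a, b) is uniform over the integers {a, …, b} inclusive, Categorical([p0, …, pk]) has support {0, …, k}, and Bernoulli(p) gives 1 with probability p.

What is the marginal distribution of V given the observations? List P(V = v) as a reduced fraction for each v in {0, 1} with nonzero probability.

Enumerate traces; 32 have nonzero weight after conditioning:
  (V=0, Y=0, Z=0, U=3, X=2, W=0) weight 1/495
  (V=0, Y=0, Z=0, U=3, X=2, W=1) weight 1/495
  (V=0, Y=0, Z=1, U=3, X=2, W=0) weight 1/990
  (V=0, Y=0, Z=1, U=3, X=2, W=1) weight 1/990
  (V=0, Y=1, Z=0, U=3, X=2, W=0) weight 1/990
  (V=0, Y=1, Z=0, U=3, X=2, W=1) weight 1/990
  (V=0, Y=1, Z=1, U=3, X=2, W=0) weight 1/1980
  (V=0, Y=1, Z=1, U=3, X=2, W=1) weight 1/1980
  (V=1, Y=0, Z=0, U=2, X=1, W=0) weight 1/99
  … 23 more
Group by V:
  weight(V=0) = 1/60
  weight(V=1) = 1/12
Total weight = 1/60 + 1/12 = 1/10
P(V=0 | obs) = 1/60 / 1/10 = 1/6
P(V=1 | obs) = 1/12 / 1/10 = 5/6

P(V=0) = 1/6, P(V=1) = 5/6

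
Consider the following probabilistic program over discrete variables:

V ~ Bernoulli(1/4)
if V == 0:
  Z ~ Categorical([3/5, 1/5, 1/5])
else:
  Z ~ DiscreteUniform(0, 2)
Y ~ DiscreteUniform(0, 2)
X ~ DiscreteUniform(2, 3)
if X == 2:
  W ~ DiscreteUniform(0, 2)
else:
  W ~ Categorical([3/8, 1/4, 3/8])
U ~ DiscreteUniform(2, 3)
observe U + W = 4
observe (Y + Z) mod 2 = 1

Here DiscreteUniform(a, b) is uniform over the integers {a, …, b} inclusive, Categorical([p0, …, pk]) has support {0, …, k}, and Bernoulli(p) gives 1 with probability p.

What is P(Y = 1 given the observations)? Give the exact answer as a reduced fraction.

Enumerate traces; 32 have nonzero weight after conditioning:
  (V=0, Z=0, Y=1, X=2, W=1, U=3) weight 1/80
  (V=0, Z=0, Y=1, X=2, W=2, U=2) weight 1/80
  (V=0, Z=0, Y=1, X=3, W=1, U=3) weight 3/320
  (V=0, Z=0, Y=1, X=3, W=2, U=2) weight 9/640
  (V=0, Z=1, Y=0, X=2, W=1, U=3) weight 1/240
  (V=0, Z=1, Y=0, X=2, W=2, U=2) weight 1/240
  (V=0, Z=1, Y=0, X=3, W=1, U=3) weight 1/320
  (V=0, Z=1, Y=0, X=3, W=2, U=2) weight 3/640
  (V=0, Z=1, Y=2, X=2, W=1, U=3) weight 1/240
  … 23 more
Group by Y:
  weight(Y=0) = 217/8640
  weight(Y=1) = 713/8640
  weight(Y=2) = 217/8640
Total weight = 217/8640 + 713/8640 + 217/8640 = 1147/8640
P(Y=0 | obs) = 217/8640 / 1147/8640 = 7/37
P(Y=1 | obs) = 713/8640 / 1147/8640 = 23/37
P(Y=2 | obs) = 217/8640 / 1147/8640 = 7/37

P(Y = 1 | obs) = 23/37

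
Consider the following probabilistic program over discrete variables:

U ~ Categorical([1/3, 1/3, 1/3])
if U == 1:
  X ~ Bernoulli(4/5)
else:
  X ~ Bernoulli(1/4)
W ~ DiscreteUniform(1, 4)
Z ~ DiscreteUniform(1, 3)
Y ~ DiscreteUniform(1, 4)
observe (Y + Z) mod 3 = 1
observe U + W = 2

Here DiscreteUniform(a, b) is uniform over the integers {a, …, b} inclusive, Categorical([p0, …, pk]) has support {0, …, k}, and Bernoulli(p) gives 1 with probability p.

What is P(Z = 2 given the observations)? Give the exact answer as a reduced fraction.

P(Z = 2 | obs) = 1/4

Enumerate traces; 16 have nonzero weight after conditioning:
  (U=0, X=0, W=2, Z=1, Y=3) weight 1/192
  (U=0, X=0, W=2, Z=2, Y=2) weight 1/192
  (U=0, X=0, W=2, Z=3, Y=1) weight 1/192
  (U=0, X=0, W=2, Z=3, Y=4) weight 1/192
  (U=0, X=1, W=2, Z=1, Y=3) weight 1/576
  (U=0, X=1, W=2, Z=2, Y=2) weight 1/576
  (U=0, X=1, W=2, Z=3, Y=1) weight 1/576
  (U=0, X=1, W=2, Z=3, Y=4) weight 1/576
  … 8 more
Group by Z:
  weight(Z=1) = 1/72
  weight(Z=2) = 1/72
  weight(Z=3) = 1/36
Total weight = 1/72 + 1/72 + 1/36 = 1/18
P(Z=1 | obs) = 1/72 / 1/18 = 1/4
P(Z=2 | obs) = 1/72 / 1/18 = 1/4
P(Z=3 | obs) = 1/36 / 1/18 = 1/2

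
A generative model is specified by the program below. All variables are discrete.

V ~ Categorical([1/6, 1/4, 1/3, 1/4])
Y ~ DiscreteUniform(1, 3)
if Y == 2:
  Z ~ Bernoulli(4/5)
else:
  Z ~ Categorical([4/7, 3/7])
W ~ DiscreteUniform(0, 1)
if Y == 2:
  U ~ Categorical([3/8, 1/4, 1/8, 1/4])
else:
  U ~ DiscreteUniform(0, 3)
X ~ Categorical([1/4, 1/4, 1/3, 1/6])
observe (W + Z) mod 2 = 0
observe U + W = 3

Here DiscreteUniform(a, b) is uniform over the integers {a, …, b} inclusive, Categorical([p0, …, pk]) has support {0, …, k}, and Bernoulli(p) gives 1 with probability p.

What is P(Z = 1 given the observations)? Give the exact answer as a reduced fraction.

P(Z = 1 | obs) = 44/91

Enumerate traces; 96 have nonzero weight after conditioning:
  (V=0, Y=1, Z=0, W=0, U=3, X=0) weight 1/1008
  (V=0, Y=1, Z=0, W=0, U=3, X=1) weight 1/1008
  (V=0, Y=1, Z=0, W=0, U=3, X=2) weight 1/756
  (V=0, Y=1, Z=0, W=0, U=3, X=3) weight 1/1512
  (V=0, Y=1, Z=1, W=1, U=2, X=0) weight 1/1344
  (V=0, Y=1, Z=1, W=1, U=2, X=1) weight 1/1344
  (V=0, Y=1, Z=1, W=1, U=2, X=2) weight 1/1008
  (V=0, Y=1, Z=1, W=1, U=2, X=3) weight 1/2016
  … 88 more
Group by Z:
  weight(Z=0) = 47/840
  weight(Z=1) = 11/210
Total weight = 47/840 + 11/210 = 13/120
P(Z=0 | obs) = 47/840 / 13/120 = 47/91
P(Z=1 | obs) = 11/210 / 13/120 = 44/91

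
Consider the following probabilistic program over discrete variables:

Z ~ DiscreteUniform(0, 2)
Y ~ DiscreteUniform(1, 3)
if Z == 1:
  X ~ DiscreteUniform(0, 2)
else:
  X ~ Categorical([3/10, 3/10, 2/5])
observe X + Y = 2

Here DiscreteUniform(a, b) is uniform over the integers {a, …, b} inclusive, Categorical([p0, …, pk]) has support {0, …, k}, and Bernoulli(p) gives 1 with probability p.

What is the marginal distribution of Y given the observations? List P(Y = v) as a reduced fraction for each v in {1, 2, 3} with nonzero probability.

Enumerate traces; 6 have nonzero weight after conditioning:
  (Z=0, Y=1, X=1) weight 1/30
  (Z=0, Y=2, X=0) weight 1/30
  (Z=1, Y=1, X=1) weight 1/27
  (Z=1, Y=2, X=0) weight 1/27
  (Z=2, Y=1, X=1) weight 1/30
  (Z=2, Y=2, X=0) weight 1/30
Group by Y:
  weight(Y=1) = 14/135
  weight(Y=2) = 14/135
Total weight = 14/135 + 14/135 = 28/135
P(Y=1 | obs) = 14/135 / 28/135 = 1/2
P(Y=2 | obs) = 14/135 / 28/135 = 1/2

P(Y=1) = 1/2, P(Y=2) = 1/2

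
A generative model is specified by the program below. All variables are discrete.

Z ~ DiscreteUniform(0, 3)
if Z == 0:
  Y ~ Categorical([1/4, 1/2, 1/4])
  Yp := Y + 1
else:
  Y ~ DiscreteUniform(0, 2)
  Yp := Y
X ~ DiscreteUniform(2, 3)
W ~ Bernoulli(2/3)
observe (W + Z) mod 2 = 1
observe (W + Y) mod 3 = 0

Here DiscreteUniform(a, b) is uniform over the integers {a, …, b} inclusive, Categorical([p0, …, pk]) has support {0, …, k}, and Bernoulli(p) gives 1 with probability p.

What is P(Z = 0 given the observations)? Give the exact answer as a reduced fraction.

P(Z = 0 | obs) = 3/11

Enumerate traces; 8 have nonzero weight after conditioning:
  (Z=0, Y=2, X=2, W=1) weight 1/48
  (Z=0, Y=2, X=3, W=1) weight 1/48
  (Z=1, Y=0, X=2, W=0) weight 1/72
  (Z=1, Y=0, X=3, W=0) weight 1/72
  (Z=2, Y=2, X=2, W=1) weight 1/36
  (Z=2, Y=2, X=3, W=1) weight 1/36
  (Z=3, Y=0, X=2, W=0) weight 1/72
  (Z=3, Y=0, X=3, W=0) weight 1/72
Group by Z:
  weight(Z=0) = 1/24
  weight(Z=1) = 1/36
  weight(Z=2) = 1/18
  weight(Z=3) = 1/36
Total weight = 1/24 + 1/36 + 1/18 + 1/36 = 11/72
P(Z=0 | obs) = 1/24 / 11/72 = 3/11
P(Z=1 | obs) = 1/36 / 11/72 = 2/11
P(Z=2 | obs) = 1/18 / 11/72 = 4/11
P(Z=3 | obs) = 1/36 / 11/72 = 2/11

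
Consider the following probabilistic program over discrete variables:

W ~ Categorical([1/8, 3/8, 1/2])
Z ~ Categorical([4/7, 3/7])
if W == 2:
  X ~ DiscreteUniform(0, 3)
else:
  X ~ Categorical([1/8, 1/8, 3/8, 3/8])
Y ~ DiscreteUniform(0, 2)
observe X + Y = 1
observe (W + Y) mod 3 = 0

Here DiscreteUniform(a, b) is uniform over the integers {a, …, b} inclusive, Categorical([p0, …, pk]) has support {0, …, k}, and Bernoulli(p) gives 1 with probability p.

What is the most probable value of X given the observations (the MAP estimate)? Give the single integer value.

argmax_v P(X = v | obs) = 0

Enumerate traces; 4 have nonzero weight after conditioning:
  (W=0, Z=0, X=1, Y=0) weight 1/336
  (W=0, Z=1, X=1, Y=0) weight 1/448
  (W=2, Z=0, X=0, Y=1) weight 1/42
  (W=2, Z=1, X=0, Y=1) weight 1/56
Group by X:
  weight(X=0) = 1/24
  weight(X=1) = 1/192
Total weight = 1/24 + 1/192 = 3/64
P(X=0 | obs) = 1/24 / 3/64 = 8/9
P(X=1 | obs) = 1/192 / 3/64 = 1/9
argmax = 0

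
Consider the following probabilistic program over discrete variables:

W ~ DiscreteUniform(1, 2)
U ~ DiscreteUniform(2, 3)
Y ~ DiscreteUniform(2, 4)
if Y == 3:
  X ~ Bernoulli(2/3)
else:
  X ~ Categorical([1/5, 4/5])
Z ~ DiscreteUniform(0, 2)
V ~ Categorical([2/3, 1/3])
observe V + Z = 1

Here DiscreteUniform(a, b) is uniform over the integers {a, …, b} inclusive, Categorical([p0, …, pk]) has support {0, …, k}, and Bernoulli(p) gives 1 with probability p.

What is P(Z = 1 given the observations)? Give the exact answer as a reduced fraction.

P(Z = 1 | obs) = 2/3

Enumerate traces; 48 have nonzero weight after conditioning:
  (W=1, U=2, Y=2, X=0, Z=0, V=1) weight 1/540
  (W=1, U=2, Y=2, X=0, Z=1, V=0) weight 1/270
  (W=1, U=2, Y=2, X=1, Z=0, V=1) weight 1/135
  (W=1, U=2, Y=2, X=1, Z=1, V=0) weight 2/135
  (W=1, U=2, Y=3, X=0, Z=0, V=1) weight 1/324
  (W=1, U=2, Y=3, X=0, Z=1, V=0) weight 1/162
  (W=1, U=2, Y=3, X=1, Z=0, V=1) weight 1/162
  (W=1, U=2, Y=3, X=1, Z=1, V=0) weight 1/81
  … 40 more
Group by Z:
  weight(Z=0) = 1/9
  weight(Z=1) = 2/9
Total weight = 1/9 + 2/9 = 1/3
P(Z=0 | obs) = 1/9 / 1/3 = 1/3
P(Z=1 | obs) = 2/9 / 1/3 = 2/3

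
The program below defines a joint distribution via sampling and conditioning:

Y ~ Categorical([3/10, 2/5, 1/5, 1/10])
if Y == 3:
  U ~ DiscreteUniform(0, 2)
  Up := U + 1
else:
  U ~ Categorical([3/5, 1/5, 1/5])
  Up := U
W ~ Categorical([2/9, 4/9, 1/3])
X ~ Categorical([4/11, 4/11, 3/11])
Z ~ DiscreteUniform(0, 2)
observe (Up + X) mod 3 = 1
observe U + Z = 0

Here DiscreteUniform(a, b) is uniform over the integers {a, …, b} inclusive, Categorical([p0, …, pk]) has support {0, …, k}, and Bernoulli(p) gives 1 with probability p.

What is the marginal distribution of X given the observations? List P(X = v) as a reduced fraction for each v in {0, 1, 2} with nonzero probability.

P(X=0) = 5/86, P(X=1) = 81/86

Enumerate traces; 12 have nonzero weight after conditioning:
  (Y=0, U=0, W=0, X=1, Z=0) weight 4/825
  (Y=0, U=0, W=1, X=1, Z=0) weight 8/825
  (Y=0, U=0, W=2, X=1, Z=0) weight 2/275
  (Y=1, U=0, W=0, X=1, Z=0) weight 16/2475
  (Y=1, U=0, W=1, X=1, Z=0) weight 32/2475
  (Y=1, U=0, W=2, X=1, Z=0) weight 8/825
  (Y=2, U=0, W=0, X=1, Z=0) weight 8/2475
  (Y=2, U=0, W=1, X=1, Z=0) weight 16/2475
  (Y=3, U=0, W=0, X=0, Z=0) weight 4/4455
  … 3 more
Group by X:
  weight(X=0) = 2/495
  weight(X=1) = 18/275
Total weight = 2/495 + 18/275 = 172/2475
P(X=0 | obs) = 2/495 / 172/2475 = 5/86
P(X=1 | obs) = 18/275 / 172/2475 = 81/86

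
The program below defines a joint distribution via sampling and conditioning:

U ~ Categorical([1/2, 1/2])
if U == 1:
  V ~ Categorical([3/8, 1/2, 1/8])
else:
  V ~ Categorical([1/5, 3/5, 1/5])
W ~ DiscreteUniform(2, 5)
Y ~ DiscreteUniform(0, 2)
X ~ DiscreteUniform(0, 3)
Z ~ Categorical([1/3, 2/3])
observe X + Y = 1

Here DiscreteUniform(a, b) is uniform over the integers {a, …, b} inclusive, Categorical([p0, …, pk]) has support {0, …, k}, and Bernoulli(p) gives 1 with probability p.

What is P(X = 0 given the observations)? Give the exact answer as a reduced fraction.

P(X = 0 | obs) = 1/2

Enumerate traces; 96 have nonzero weight after conditioning:
  (U=0, V=0, W=2, Y=0, X=1, Z=0) weight 1/1440
  (U=0, V=0, W=2, Y=0, X=1, Z=1) weight 1/720
  (U=0, V=0, W=2, Y=1, X=0, Z=0) weight 1/1440
  (U=0, V=0, W=2, Y=1, X=0, Z=1) weight 1/720
  (U=0, V=0, W=3, Y=0, X=1, Z=0) weight 1/1440
  (U=0, V=0, W=3, Y=0, X=1, Z=1) weight 1/720
  (U=0, V=0, W=3, Y=1, X=0, Z=0) weight 1/1440
  (U=0, V=0, W=3, Y=1, X=0, Z=1) weight 1/720
  … 88 more
Group by X:
  weight(X=0) = 1/12
  weight(X=1) = 1/12
Total weight = 1/12 + 1/12 = 1/6
P(X=0 | obs) = 1/12 / 1/6 = 1/2
P(X=1 | obs) = 1/12 / 1/6 = 1/2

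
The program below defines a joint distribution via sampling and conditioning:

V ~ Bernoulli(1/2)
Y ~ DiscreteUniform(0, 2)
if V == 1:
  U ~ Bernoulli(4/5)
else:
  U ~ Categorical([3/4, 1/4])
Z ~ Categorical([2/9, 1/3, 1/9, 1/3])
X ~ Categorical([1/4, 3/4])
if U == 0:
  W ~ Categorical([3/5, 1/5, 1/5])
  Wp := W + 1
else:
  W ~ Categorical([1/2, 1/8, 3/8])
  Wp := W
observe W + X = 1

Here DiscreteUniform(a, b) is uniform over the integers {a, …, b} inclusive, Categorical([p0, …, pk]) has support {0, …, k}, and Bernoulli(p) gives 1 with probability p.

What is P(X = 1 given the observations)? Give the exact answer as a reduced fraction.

Enumerate traces; 96 have nonzero weight after conditioning:
  (V=0, Y=0, U=0, Z=0, X=0, W=1) weight 1/720
  (V=0, Y=0, U=0, Z=0, X=1, W=0) weight 1/80
  (V=0, Y=0, U=0, Z=1, X=0, W=1) weight 1/480
  (V=0, Y=0, U=0, Z=1, X=1, W=0) weight 3/160
  (V=0, Y=0, U=0, Z=2, X=0, W=1) weight 1/1440
  (V=0, Y=0, U=0, Z=2, X=1, W=0) weight 1/160
  (V=0, Y=0, U=0, Z=3, X=0, W=1) weight 1/480
  (V=0, Y=0, U=0, Z=3, X=1, W=0) weight 3/160
  … 88 more
Group by X:
  weight(X=0) = 257/6400
  weight(X=1) = 657/1600
Total weight = 257/6400 + 657/1600 = 577/1280
P(X=0 | obs) = 257/6400 / 577/1280 = 257/2885
P(X=1 | obs) = 657/1600 / 577/1280 = 2628/2885

P(X = 1 | obs) = 2628/2885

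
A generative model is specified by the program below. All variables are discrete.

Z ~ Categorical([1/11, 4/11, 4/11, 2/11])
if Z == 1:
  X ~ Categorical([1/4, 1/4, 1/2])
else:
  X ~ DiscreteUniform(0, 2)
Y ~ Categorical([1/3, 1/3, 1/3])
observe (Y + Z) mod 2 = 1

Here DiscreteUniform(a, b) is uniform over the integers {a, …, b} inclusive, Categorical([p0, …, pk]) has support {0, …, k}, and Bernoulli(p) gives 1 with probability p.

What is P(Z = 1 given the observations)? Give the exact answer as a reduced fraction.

Enumerate traces; 18 have nonzero weight after conditioning:
  (Z=0, X=0, Y=1) weight 1/99
  (Z=0, X=1, Y=1) weight 1/99
  (Z=0, X=2, Y=1) weight 1/99
  (Z=1, X=0, Y=0) weight 1/33
  (Z=1, X=0, Y=2) weight 1/33
  (Z=1, X=1, Y=0) weight 1/33
  (Z=1, X=1, Y=2) weight 1/33
  (Z=1, X=2, Y=0) weight 2/33
  (Z=2, X=0, Y=1) weight 4/99
  (Z=3, X=0, Y=0) weight 2/99
  … 8 more
Group by Z:
  weight(Z=0) = 1/33
  weight(Z=1) = 8/33
  weight(Z=2) = 4/33
  weight(Z=3) = 4/33
Total weight = 1/33 + 8/33 + 4/33 + 4/33 = 17/33
P(Z=0 | obs) = 1/33 / 17/33 = 1/17
P(Z=1 | obs) = 8/33 / 17/33 = 8/17
P(Z=2 | obs) = 4/33 / 17/33 = 4/17
P(Z=3 | obs) = 4/33 / 17/33 = 4/17

P(Z = 1 | obs) = 8/17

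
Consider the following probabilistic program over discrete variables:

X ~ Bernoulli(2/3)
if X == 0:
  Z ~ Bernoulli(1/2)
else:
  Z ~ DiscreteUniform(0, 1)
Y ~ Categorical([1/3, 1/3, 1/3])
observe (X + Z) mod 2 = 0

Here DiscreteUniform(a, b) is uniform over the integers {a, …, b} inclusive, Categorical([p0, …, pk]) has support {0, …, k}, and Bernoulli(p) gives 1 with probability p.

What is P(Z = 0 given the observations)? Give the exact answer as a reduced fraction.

Enumerate traces; 6 have nonzero weight after conditioning:
  (X=0, Z=0, Y=0) weight 1/18
  (X=0, Z=0, Y=1) weight 1/18
  (X=0, Z=0, Y=2) weight 1/18
  (X=1, Z=1, Y=0) weight 1/9
  (X=1, Z=1, Y=1) weight 1/9
  (X=1, Z=1, Y=2) weight 1/9
Group by Z:
  weight(Z=0) = 1/6
  weight(Z=1) = 1/3
Total weight = 1/6 + 1/3 = 1/2
P(Z=0 | obs) = 1/6 / 1/2 = 1/3
P(Z=1 | obs) = 1/3 / 1/2 = 2/3

P(Z = 0 | obs) = 1/3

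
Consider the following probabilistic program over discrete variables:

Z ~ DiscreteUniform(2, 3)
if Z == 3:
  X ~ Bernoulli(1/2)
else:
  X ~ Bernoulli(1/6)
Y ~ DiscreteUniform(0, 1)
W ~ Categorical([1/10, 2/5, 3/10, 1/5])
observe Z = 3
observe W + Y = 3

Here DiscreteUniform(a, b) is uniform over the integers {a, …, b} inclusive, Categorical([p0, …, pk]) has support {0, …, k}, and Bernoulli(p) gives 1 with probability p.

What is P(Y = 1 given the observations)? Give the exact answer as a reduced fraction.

P(Y = 1 | obs) = 3/5

Enumerate traces; 4 have nonzero weight after conditioning:
  (Z=3, X=0, Y=0, W=3) weight 1/40
  (Z=3, X=0, Y=1, W=2) weight 3/80
  (Z=3, X=1, Y=0, W=3) weight 1/40
  (Z=3, X=1, Y=1, W=2) weight 3/80
Group by Y:
  weight(Y=0) = 1/20
  weight(Y=1) = 3/40
Total weight = 1/20 + 3/40 = 1/8
P(Y=0 | obs) = 1/20 / 1/8 = 2/5
P(Y=1 | obs) = 3/40 / 1/8 = 3/5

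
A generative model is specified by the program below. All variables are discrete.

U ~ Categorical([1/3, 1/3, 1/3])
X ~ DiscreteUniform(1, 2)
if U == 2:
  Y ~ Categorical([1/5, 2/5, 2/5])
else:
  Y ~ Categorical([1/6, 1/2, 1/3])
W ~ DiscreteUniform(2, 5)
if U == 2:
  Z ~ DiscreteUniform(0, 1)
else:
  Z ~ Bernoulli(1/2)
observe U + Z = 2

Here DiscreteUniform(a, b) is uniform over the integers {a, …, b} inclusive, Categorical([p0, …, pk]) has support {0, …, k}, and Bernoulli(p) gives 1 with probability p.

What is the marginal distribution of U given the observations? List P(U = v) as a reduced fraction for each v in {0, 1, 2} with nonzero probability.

P(U=1) = 1/2, P(U=2) = 1/2

Enumerate traces; 48 have nonzero weight after conditioning:
  (U=1, X=1, Y=0, W=2, Z=1) weight 1/288
  (U=1, X=1, Y=0, W=3, Z=1) weight 1/288
  (U=1, X=1, Y=0, W=4, Z=1) weight 1/288
  (U=1, X=1, Y=0, W=5, Z=1) weight 1/288
  (U=1, X=1, Y=1, W=2, Z=1) weight 1/96
  (U=1, X=1, Y=1, W=3, Z=1) weight 1/96
  (U=1, X=1, Y=1, W=4, Z=1) weight 1/96
  (U=1, X=1, Y=1, W=5, Z=1) weight 1/96
  (U=2, X=1, Y=0, W=2, Z=0) weight 1/240
  … 39 more
Group by U:
  weight(U=1) = 1/6
  weight(U=2) = 1/6
Total weight = 1/6 + 1/6 = 1/3
P(U=1 | obs) = 1/6 / 1/3 = 1/2
P(U=2 | obs) = 1/6 / 1/3 = 1/2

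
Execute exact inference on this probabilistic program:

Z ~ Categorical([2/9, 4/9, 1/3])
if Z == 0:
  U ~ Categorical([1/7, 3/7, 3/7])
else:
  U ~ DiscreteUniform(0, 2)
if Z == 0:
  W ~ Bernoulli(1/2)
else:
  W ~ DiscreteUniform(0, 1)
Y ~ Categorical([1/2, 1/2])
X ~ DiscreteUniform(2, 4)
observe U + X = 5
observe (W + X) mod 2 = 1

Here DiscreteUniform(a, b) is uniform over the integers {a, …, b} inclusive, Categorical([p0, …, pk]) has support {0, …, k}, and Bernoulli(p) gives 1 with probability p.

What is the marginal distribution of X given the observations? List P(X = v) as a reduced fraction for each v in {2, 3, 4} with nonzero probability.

P(X=3) = 1/2, P(X=4) = 1/2

Enumerate traces; 12 have nonzero weight after conditioning:
  (Z=0, U=1, W=1, Y=0, X=4) weight 1/126
  (Z=0, U=1, W=1, Y=1, X=4) weight 1/126
  (Z=0, U=2, W=0, Y=0, X=3) weight 1/126
  (Z=0, U=2, W=0, Y=1, X=3) weight 1/126
  (Z=1, U=1, W=1, Y=0, X=4) weight 1/81
  (Z=1, U=1, W=1, Y=1, X=4) weight 1/81
  (Z=1, U=2, W=0, Y=0, X=3) weight 1/81
  (Z=1, U=2, W=0, Y=1, X=3) weight 1/81
  … 4 more
Group by X:
  weight(X=3) = 67/1134
  weight(X=4) = 67/1134
Total weight = 67/1134 + 67/1134 = 67/567
P(X=3 | obs) = 67/1134 / 67/567 = 1/2
P(X=4 | obs) = 67/1134 / 67/567 = 1/2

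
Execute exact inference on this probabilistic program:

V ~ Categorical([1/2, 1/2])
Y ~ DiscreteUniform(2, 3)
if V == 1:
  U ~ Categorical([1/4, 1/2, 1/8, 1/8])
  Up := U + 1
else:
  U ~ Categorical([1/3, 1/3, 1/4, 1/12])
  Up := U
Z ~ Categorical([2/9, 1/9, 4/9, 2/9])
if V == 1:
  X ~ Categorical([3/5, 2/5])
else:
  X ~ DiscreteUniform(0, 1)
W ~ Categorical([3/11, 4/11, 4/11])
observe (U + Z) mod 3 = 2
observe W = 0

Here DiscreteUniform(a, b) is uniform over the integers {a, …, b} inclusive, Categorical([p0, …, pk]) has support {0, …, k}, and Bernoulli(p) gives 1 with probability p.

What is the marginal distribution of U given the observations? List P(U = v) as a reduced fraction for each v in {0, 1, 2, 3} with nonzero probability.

Enumerate traces; 40 have nonzero weight after conditioning:
  (V=0, Y=2, U=0, Z=2, X=0, W=0) weight 1/198
  (V=0, Y=2, U=0, Z=2, X=1, W=0) weight 1/198
  (V=0, Y=2, U=1, Z=1, X=0, W=0) weight 1/792
  (V=0, Y=2, U=1, Z=1, X=1, W=0) weight 1/792
  (V=0, Y=2, U=2, Z=0, X=0, W=0) weight 1/528
  (V=0, Y=2, U=2, Z=0, X=1, W=0) weight 1/528
  (V=0, Y=2, U=2, Z=3, X=0, W=0) weight 1/528
  (V=0, Y=2, U=2, Z=3, X=1, W=0) weight 1/528
  (V=0, Y=2, U=3, Z=2, X=0, W=0) weight 1/792
  … 31 more
Group by U:
  weight(U=0) = 7/198
  weight(U=1) = 5/396
  weight(U=2) = 1/44
  weight(U=3) = 5/396
Total weight = 7/198 + 5/396 + 1/44 + 5/396 = 1/12
P(U=0 | obs) = 7/198 / 1/12 = 14/33
P(U=1 | obs) = 5/396 / 1/12 = 5/33
P(U=2 | obs) = 1/44 / 1/12 = 3/11
P(U=3 | obs) = 5/396 / 1/12 = 5/33

P(U=0) = 14/33, P(U=1) = 5/33, P(U=2) = 3/11, P(U=3) = 5/33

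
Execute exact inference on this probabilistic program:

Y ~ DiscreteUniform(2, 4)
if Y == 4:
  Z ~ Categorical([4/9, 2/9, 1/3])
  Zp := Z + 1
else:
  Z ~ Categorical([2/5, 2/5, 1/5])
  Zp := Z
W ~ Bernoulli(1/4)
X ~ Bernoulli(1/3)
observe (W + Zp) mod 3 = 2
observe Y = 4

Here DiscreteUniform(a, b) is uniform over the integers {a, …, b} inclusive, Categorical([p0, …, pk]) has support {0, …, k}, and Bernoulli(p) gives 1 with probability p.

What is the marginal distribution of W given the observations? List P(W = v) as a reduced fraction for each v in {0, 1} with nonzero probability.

Enumerate traces; 4 have nonzero weight after conditioning:
  (Y=4, Z=0, W=1, X=0) weight 2/81
  (Y=4, Z=0, W=1, X=1) weight 1/81
  (Y=4, Z=1, W=0, X=0) weight 1/27
  (Y=4, Z=1, W=0, X=1) weight 1/54
Group by W:
  weight(W=0) = 1/18
  weight(W=1) = 1/27
Total weight = 1/18 + 1/27 = 5/54
P(W=0 | obs) = 1/18 / 5/54 = 3/5
P(W=1 | obs) = 1/27 / 5/54 = 2/5

P(W=0) = 3/5, P(W=1) = 2/5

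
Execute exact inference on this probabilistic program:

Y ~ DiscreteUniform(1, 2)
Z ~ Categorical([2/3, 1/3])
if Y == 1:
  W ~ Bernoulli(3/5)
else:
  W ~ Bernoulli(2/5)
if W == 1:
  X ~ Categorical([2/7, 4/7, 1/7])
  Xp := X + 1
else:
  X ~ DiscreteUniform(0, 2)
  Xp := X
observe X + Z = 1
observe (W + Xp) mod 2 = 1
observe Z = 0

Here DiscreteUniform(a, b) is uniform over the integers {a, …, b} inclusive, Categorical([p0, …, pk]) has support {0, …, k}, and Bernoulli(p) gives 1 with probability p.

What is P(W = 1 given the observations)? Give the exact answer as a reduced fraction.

Enumerate traces; 4 have nonzero weight after conditioning:
  (Y=1, Z=0, W=0, X=1) weight 2/45
  (Y=1, Z=0, W=1, X=1) weight 4/35
  (Y=2, Z=0, W=0, X=1) weight 1/15
  (Y=2, Z=0, W=1, X=1) weight 8/105
Group by W:
  weight(W=0) = 1/9
  weight(W=1) = 4/21
Total weight = 1/9 + 4/21 = 19/63
P(W=0 | obs) = 1/9 / 19/63 = 7/19
P(W=1 | obs) = 4/21 / 19/63 = 12/19

P(W = 1 | obs) = 12/19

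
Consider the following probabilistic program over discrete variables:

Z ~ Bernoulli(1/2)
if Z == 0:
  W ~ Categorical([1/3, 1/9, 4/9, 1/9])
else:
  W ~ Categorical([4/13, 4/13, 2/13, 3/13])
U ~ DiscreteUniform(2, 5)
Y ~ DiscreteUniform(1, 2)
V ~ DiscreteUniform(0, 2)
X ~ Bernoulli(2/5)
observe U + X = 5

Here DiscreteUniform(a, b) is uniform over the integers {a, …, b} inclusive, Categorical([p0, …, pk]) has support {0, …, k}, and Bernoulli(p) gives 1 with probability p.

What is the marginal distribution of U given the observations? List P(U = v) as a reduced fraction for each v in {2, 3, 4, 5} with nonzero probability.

Enumerate traces; 96 have nonzero weight after conditioning:
  (Z=0, W=0, U=4, Y=1, V=0, X=1) weight 1/360
  (Z=0, W=0, U=4, Y=1, V=1, X=1) weight 1/360
  (Z=0, W=0, U=4, Y=1, V=2, X=1) weight 1/360
  (Z=0, W=0, U=4, Y=2, V=0, X=1) weight 1/360
  (Z=0, W=0, U=4, Y=2, V=1, X=1) weight 1/360
  (Z=0, W=0, U=4, Y=2, V=2, X=1) weight 1/360
  (Z=0, W=0, U=5, Y=1, V=0, X=0) weight 1/240
  (Z=0, W=0, U=5, Y=1, V=1, X=0) weight 1/240
  … 88 more
Group by U:
  weight(U=4) = 1/10
  weight(U=5) = 3/20
Total weight = 1/10 + 3/20 = 1/4
P(U=4 | obs) = 1/10 / 1/4 = 2/5
P(U=5 | obs) = 3/20 / 1/4 = 3/5

P(U=4) = 2/5, P(U=5) = 3/5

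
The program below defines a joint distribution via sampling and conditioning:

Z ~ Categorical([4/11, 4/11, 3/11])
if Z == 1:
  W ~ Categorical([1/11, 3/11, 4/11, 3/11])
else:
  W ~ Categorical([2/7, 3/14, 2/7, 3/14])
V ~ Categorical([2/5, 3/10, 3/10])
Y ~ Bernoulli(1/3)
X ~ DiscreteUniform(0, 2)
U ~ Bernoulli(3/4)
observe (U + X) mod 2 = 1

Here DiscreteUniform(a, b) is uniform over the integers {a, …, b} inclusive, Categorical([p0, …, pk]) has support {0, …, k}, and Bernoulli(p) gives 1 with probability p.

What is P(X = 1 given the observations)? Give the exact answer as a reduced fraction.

Enumerate traces; 216 have nonzero weight after conditioning:
  (Z=0, W=0, V=0, Y=0, X=0, U=1) weight 8/1155
  (Z=0, W=0, V=0, Y=0, X=1, U=0) weight 8/3465
  (Z=0, W=0, V=0, Y=0, X=2, U=1) weight 8/1155
  (Z=0, W=0, V=0, Y=1, X=0, U=1) weight 4/1155
  (Z=0, W=0, V=0, Y=1, X=1, U=0) weight 4/3465
  (Z=0, W=0, V=0, Y=1, X=2, U=1) weight 4/1155
  (Z=0, W=0, V=1, Y=0, X=0, U=1) weight 2/385
  (Z=0, W=0, V=1, Y=0, X=1, U=0) weight 2/1155
  … 208 more
Group by X:
  weight(X=0) = 1/4
  weight(X=1) = 1/12
  weight(X=2) = 1/4
Total weight = 1/4 + 1/12 + 1/4 = 7/12
P(X=0 | obs) = 1/4 / 7/12 = 3/7
P(X=1 | obs) = 1/12 / 7/12 = 1/7
P(X=2 | obs) = 1/4 / 7/12 = 3/7

P(X = 1 | obs) = 1/7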